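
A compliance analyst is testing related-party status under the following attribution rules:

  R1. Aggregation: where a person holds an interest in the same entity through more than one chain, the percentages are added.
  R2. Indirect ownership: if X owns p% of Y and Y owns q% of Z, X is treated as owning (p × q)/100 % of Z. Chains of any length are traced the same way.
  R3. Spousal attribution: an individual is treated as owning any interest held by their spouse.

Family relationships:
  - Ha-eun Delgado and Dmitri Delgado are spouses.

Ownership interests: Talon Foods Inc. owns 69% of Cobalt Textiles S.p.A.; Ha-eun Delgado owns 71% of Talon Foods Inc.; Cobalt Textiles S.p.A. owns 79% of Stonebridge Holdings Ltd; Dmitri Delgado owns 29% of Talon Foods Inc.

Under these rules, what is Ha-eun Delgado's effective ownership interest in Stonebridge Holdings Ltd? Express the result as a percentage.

54.51%

By spousal attribution (R3), Ha-eun Delgado is treated as also owning Dmitri Delgado's interest in Talon Foods Inc, giving 71% + 29% = 100%.
Chain via Talon Foods Inc. → Cobalt Textiles S.p.A. (R2): 100% × 69% × 79% = 54.51% of Stonebridge Holdings Ltd.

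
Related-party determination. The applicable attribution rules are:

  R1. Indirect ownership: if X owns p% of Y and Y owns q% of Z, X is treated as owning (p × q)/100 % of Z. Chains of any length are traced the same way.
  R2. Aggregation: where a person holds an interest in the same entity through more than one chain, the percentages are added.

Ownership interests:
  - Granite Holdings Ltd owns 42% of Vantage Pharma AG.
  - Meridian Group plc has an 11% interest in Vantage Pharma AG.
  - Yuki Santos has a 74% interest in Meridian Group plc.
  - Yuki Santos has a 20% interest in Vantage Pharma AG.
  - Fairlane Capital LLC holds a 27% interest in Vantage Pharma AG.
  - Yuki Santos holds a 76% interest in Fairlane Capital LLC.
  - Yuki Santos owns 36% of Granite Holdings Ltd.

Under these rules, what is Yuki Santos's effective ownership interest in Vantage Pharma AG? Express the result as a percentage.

Chain via Granite Holdings Ltd (R1): 36% × 42% = 15.12% of Vantage Pharma AG.
Chain via Fairlane Capital LLC (R1): 76% × 27% = 20.52% of Vantage Pharma AG.
Chain via Meridian Group plc (R1): 74% × 11% = 8.14% of Vantage Pharma AG.
Direct interest in Vantage Pharma AG: 20%.
Aggregating (R2): 15.12% + 20.52% + 8.14% + 20% = 63.78%.

63.78%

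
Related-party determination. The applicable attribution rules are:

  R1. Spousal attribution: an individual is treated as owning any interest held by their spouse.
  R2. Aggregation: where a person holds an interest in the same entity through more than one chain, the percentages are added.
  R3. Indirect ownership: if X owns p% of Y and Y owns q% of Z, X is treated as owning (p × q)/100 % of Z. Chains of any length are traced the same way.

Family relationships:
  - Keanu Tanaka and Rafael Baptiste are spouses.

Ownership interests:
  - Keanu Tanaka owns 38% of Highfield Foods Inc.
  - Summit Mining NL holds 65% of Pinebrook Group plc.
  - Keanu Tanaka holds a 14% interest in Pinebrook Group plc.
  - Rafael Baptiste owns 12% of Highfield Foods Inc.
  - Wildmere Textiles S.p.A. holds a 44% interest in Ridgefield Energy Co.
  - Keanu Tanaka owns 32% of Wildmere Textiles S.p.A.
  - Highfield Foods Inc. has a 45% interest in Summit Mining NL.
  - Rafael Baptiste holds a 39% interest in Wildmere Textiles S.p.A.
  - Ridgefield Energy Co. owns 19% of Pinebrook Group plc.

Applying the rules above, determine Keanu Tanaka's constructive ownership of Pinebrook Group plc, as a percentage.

34.5606%

By spousal attribution (R1), Keanu Tanaka is treated as also owning Rafael Baptiste's interest in Highfield Foods Inc, giving 38% + 12% = 50%.
By spousal attribution (R1), Keanu Tanaka is treated as also owning Rafael Baptiste's interest in Wildmere Textiles S.p.A, giving 32% + 39% = 71%.
Chain via Highfield Foods Inc. → Summit Mining NL (R3): 50% × 45% × 65% = 14.625% of Pinebrook Group plc.
Chain via Wildmere Textiles S.p.A. → Ridgefield Energy Co. (R3): 71% × 44% × 19% = 5.9356% of Pinebrook Group plc.
Direct interest in Pinebrook Group plc: 14%.
Aggregating (R2): 14.625% + 5.9356% + 14% = 34.5606%.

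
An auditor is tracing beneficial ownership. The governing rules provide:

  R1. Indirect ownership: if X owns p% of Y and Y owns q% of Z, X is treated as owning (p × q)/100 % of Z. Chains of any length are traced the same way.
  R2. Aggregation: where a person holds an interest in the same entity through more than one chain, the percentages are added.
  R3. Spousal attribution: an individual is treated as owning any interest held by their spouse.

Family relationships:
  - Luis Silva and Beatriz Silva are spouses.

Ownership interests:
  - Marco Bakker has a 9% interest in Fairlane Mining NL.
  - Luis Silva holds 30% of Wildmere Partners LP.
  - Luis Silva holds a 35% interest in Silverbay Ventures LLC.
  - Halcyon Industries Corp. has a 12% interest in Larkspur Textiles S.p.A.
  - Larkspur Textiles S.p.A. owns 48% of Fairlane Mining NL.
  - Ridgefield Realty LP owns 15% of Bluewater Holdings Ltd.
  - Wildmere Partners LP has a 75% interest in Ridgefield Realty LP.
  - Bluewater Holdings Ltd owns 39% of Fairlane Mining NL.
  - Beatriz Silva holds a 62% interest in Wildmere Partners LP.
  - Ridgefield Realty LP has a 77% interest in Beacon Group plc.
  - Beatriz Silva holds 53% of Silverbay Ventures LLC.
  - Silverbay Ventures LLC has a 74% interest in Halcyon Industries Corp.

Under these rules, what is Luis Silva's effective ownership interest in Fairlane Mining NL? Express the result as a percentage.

7.787412%

By spousal attribution (R3), Luis Silva is treated as also owning Beatriz Silva's interest in Wildmere Partners LP, giving 30% + 62% = 92%.
By spousal attribution (R3), Luis Silva is treated as also owning Beatriz Silva's interest in Silverbay Ventures LLC, giving 35% + 53% = 88%.
Chain via Wildmere Partners LP → Ridgefield Realty LP → Bluewater Holdings Ltd (R1): 92% × 75% × 15% × 39% = 4.0365% of Fairlane Mining NL.
Chain via Silverbay Ventures LLC → Halcyon Industries Corp. → Larkspur Textiles S.p.A. (R1): 88% × 74% × 12% × 48% = 3.750912% of Fairlane Mining NL.
Aggregating (R2): 4.0365% + 3.750912% = 7.787412%.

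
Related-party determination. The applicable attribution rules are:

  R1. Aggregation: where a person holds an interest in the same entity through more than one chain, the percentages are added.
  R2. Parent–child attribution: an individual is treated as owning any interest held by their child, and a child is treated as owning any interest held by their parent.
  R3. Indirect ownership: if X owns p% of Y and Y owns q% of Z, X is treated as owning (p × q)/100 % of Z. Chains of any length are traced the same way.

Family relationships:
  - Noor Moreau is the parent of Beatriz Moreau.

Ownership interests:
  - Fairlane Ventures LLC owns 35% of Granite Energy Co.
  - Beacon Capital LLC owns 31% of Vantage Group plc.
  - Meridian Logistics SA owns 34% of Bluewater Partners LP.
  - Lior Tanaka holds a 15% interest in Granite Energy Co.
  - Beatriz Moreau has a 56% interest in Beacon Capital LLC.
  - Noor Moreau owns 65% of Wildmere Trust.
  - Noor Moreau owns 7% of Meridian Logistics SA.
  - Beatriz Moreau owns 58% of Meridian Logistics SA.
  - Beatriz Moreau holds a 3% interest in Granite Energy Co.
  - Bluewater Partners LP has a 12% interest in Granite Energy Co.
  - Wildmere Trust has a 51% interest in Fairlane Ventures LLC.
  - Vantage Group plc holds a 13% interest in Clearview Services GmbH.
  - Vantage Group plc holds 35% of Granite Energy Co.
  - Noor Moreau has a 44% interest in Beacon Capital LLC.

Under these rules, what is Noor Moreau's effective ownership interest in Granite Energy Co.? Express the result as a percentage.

28.1045%

By parent–child attribution (R2), Noor Moreau is treated as also owning Beatriz Moreau's interest in Beacon Capital LLC, giving 44% + 56% = 100%.
By parent–child attribution (R2), Noor Moreau is treated as also owning Beatriz Moreau's interest in Meridian Logistics SA, giving 7% + 58% = 65%.
By parent–child attribution (R2), Noor Moreau is treated as owning Beatriz Moreau's 3% interest in Granite Energy Co.
Chain via Wildmere Trust → Fairlane Ventures LLC (R3): 65% × 51% × 35% = 11.6025% of Granite Energy Co.
Chain via Beacon Capital LLC → Vantage Group plc (R3): 100% × 31% × 35% = 10.85% of Granite Energy Co.
Chain via Meridian Logistics SA → Bluewater Partners LP (R3): 65% × 34% × 12% = 2.652% of Granite Energy Co.
Direct interest in Granite Energy Co: 3%.
Aggregating (R1): 11.6025% + 10.85% + 2.652% + 3% = 28.1045%.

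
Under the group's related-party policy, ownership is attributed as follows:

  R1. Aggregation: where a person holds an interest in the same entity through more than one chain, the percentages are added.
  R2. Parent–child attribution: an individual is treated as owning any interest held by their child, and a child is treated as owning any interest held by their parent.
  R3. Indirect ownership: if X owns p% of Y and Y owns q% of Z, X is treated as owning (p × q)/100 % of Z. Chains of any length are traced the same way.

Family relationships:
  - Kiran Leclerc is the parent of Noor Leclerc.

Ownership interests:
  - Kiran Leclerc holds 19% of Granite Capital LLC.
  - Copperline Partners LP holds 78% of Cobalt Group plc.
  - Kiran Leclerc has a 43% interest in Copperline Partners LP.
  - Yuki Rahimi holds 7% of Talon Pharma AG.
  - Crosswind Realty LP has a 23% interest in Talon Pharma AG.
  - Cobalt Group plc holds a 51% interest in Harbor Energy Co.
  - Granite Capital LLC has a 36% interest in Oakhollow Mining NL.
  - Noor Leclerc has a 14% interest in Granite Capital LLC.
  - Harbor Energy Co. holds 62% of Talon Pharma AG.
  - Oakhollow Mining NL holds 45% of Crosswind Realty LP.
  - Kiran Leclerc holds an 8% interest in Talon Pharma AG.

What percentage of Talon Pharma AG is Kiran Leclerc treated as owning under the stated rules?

19.834928%

By parent–child attribution (R2), Kiran Leclerc is treated as also owning Noor Leclerc's interest in Granite Capital LLC, giving 19% + 14% = 33%.
Chain via Granite Capital LLC → Oakhollow Mining NL → Crosswind Realty LP (R3): 33% × 36% × 45% × 23% = 1.22958% of Talon Pharma AG.
Chain via Copperline Partners LP → Cobalt Group plc → Harbor Energy Co. (R3): 43% × 78% × 51% × 62% = 10.605348% of Talon Pharma AG.
Direct interest in Talon Pharma AG: 8%.
Aggregating (R1): 1.22958% + 10.605348% + 8% = 19.834928%.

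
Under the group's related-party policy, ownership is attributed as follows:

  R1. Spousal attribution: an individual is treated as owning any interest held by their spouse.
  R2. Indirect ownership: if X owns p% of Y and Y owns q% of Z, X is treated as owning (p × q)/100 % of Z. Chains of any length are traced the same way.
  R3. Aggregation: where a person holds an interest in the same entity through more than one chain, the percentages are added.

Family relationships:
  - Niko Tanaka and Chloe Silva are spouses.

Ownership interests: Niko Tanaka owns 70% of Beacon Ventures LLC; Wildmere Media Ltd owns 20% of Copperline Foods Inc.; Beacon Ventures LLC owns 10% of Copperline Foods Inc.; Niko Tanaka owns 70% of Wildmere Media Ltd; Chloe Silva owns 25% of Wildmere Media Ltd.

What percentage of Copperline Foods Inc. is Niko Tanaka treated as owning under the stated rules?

26%

By spousal attribution (R1), Niko Tanaka is treated as also owning Chloe Silva's interest in Wildmere Media Ltd, giving 70% + 25% = 95%.
Chain via Beacon Ventures LLC (R2): 70% × 10% = 7% of Copperline Foods Inc.
Chain via Wildmere Media Ltd (R2): 95% × 20% = 19% of Copperline Foods Inc.
Aggregating (R3): 7% + 19% = 26%.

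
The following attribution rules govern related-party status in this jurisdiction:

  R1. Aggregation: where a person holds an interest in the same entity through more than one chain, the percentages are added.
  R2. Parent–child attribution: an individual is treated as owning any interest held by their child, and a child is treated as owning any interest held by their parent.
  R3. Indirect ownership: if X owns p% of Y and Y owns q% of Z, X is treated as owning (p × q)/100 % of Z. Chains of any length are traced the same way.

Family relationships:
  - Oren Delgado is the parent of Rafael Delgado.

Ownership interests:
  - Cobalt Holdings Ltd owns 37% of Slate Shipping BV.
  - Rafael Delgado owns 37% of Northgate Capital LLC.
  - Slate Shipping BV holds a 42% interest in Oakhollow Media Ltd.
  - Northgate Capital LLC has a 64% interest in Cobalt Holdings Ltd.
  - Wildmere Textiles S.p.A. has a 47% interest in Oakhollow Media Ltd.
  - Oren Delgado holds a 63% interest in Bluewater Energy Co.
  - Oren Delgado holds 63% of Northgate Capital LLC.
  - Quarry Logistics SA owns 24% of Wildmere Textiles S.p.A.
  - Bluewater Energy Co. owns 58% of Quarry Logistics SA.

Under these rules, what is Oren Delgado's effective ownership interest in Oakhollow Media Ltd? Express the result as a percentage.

14.067312%

By parent–child attribution (R2), Oren Delgado is treated as also owning Rafael Delgado's interest in Northgate Capital LLC, giving 63% + 37% = 100%.
Chain via Northgate Capital LLC → Cobalt Holdings Ltd → Slate Shipping BV (R3): 100% × 64% × 37% × 42% = 9.9456% of Oakhollow Media Ltd.
Chain via Bluewater Energy Co. → Quarry Logistics SA → Wildmere Textiles S.p.A. (R3): 63% × 58% × 24% × 47% = 4.121712% of Oakhollow Media Ltd.
Aggregating (R1): 9.9456% + 4.121712% = 14.067312%.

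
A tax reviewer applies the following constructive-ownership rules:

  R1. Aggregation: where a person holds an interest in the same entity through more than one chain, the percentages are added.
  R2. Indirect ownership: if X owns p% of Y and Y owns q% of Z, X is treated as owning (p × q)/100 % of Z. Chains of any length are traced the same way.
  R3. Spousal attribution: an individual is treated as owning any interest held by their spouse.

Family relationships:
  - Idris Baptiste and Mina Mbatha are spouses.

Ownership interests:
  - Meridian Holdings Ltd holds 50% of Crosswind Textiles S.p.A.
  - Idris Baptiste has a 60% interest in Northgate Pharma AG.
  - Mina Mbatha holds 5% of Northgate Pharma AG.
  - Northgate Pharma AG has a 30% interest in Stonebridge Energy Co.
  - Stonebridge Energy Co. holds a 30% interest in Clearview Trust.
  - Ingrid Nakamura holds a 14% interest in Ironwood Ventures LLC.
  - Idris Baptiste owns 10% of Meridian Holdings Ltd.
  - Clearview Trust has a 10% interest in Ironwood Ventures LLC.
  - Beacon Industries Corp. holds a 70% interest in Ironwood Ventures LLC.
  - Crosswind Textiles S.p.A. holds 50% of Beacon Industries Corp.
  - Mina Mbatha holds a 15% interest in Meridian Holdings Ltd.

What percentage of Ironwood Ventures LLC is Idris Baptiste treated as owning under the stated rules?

By spousal attribution (R3), Idris Baptiste is treated as also owning Mina Mbatha's interest in Meridian Holdings Ltd, giving 10% + 15% = 25%.
By spousal attribution (R3), Idris Baptiste is treated as also owning Mina Mbatha's interest in Northgate Pharma AG, giving 60% + 5% = 65%.
Chain via Meridian Holdings Ltd → Crosswind Textiles S.p.A. → Beacon Industries Corp. (R2): 25% × 50% × 50% × 70% = 4.375% of Ironwood Ventures LLC.
Chain via Northgate Pharma AG → Stonebridge Energy Co. → Clearview Trust (R2): 65% × 30% × 30% × 10% = 0.585% of Ironwood Ventures LLC.
Aggregating (R1): 4.375% + 0.585% = 4.96%.

4.96%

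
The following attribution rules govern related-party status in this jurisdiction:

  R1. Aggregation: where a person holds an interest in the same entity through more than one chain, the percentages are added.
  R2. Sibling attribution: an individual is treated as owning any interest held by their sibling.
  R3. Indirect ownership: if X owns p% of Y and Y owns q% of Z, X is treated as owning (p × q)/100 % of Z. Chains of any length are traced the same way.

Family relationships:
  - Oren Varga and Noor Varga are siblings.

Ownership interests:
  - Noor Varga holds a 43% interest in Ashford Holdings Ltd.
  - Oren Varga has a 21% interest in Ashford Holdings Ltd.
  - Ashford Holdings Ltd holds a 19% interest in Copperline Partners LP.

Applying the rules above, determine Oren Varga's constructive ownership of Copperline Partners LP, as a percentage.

12.16%

By sibling attribution (R2), Oren Varga is treated as also owning Noor Varga's interest in Ashford Holdings Ltd, giving 21% + 43% = 64%.
Chain via Ashford Holdings Ltd (R3): 64% × 19% = 12.16% of Copperline Partners LP.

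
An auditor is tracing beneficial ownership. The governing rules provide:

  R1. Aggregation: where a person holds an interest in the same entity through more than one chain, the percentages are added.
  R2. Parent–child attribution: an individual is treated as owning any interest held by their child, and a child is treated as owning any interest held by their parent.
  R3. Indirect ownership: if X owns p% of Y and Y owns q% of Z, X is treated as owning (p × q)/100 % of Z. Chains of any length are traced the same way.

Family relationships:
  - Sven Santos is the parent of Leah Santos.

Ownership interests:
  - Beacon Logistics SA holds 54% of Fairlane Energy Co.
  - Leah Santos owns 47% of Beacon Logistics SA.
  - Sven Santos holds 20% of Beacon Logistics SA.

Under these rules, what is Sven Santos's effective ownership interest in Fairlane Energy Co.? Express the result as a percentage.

By parent–child attribution (R2), Sven Santos is treated as also owning Leah Santos's interest in Beacon Logistics SA, giving 20% + 47% = 67%.
Chain via Beacon Logistics SA (R3): 67% × 54% = 36.18% of Fairlane Energy Co.

36.18%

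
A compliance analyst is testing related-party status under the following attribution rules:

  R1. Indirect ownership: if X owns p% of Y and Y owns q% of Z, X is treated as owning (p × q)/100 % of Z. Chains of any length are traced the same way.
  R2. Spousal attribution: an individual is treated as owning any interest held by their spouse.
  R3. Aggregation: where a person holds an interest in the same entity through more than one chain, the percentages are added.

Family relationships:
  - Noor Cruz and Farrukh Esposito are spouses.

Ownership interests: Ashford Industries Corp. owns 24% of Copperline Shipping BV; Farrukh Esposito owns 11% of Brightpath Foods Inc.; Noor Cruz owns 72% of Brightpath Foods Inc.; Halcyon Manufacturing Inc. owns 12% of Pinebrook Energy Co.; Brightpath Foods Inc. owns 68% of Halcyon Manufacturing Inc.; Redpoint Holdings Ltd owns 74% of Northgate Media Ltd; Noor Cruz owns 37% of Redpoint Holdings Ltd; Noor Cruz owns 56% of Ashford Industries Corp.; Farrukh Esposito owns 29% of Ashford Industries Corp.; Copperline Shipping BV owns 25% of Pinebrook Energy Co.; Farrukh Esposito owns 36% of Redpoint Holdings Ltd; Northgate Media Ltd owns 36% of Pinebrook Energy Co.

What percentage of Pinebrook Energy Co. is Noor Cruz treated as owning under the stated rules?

By spousal attribution (R2), Noor Cruz is treated as also owning Farrukh Esposito's interest in Brightpath Foods Inc, giving 72% + 11% = 83%.
By spousal attribution (R2), Noor Cruz is treated as also owning Farrukh Esposito's interest in Ashford Industries Corp, giving 56% + 29% = 85%.
By spousal attribution (R2), Noor Cruz is treated as also owning Farrukh Esposito's interest in Redpoint Holdings Ltd, giving 37% + 36% = 73%.
Chain via Brightpath Foods Inc. → Halcyon Manufacturing Inc. (R1): 83% × 68% × 12% = 6.7728% of Pinebrook Energy Co.
Chain via Ashford Industries Corp. → Copperline Shipping BV (R1): 85% × 24% × 25% = 5.1% of Pinebrook Energy Co.
Chain via Redpoint Holdings Ltd → Northgate Media Ltd (R1): 73% × 74% × 36% = 19.4472% of Pinebrook Energy Co.
Aggregating (R3): 6.7728% + 5.1% + 19.4472% = 31.32%.

31.32%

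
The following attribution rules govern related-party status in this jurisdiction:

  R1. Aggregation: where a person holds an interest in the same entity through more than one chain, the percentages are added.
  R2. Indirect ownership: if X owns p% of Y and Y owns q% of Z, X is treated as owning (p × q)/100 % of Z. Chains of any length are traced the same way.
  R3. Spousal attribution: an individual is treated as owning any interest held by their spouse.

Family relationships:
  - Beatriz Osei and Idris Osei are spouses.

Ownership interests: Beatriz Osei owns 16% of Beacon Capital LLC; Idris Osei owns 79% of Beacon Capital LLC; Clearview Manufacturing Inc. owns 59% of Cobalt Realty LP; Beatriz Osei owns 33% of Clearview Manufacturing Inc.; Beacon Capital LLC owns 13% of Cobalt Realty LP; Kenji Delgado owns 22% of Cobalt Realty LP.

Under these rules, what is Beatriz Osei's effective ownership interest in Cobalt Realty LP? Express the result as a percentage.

By spousal attribution (R3), Beatriz Osei is treated as also owning Idris Osei's interest in Beacon Capital LLC, giving 16% + 79% = 95%.
Chain via Clearview Manufacturing Inc. (R2): 33% × 59% = 19.47% of Cobalt Realty LP.
Chain via Beacon Capital LLC (R2): 95% × 13% = 12.35% of Cobalt Realty LP.
Aggregating (R1): 19.47% + 12.35% = 31.82%.

31.82%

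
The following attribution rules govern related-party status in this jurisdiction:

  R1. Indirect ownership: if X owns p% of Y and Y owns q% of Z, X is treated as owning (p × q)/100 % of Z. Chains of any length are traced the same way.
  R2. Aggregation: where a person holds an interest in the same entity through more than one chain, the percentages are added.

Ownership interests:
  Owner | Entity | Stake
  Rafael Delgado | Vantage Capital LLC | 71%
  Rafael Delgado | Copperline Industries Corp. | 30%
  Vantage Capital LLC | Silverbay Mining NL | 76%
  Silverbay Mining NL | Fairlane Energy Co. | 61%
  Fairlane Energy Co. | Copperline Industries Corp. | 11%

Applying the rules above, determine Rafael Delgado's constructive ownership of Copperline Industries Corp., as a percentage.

Chain via Vantage Capital LLC → Silverbay Mining NL → Fairlane Energy Co. (R1): 71% × 76% × 61% × 11% = 3.620716% of Copperline Industries Corp.
Direct interest in Copperline Industries Corp: 30%.
Aggregating (R2): 3.620716% + 30% = 33.620716%.

33.620716%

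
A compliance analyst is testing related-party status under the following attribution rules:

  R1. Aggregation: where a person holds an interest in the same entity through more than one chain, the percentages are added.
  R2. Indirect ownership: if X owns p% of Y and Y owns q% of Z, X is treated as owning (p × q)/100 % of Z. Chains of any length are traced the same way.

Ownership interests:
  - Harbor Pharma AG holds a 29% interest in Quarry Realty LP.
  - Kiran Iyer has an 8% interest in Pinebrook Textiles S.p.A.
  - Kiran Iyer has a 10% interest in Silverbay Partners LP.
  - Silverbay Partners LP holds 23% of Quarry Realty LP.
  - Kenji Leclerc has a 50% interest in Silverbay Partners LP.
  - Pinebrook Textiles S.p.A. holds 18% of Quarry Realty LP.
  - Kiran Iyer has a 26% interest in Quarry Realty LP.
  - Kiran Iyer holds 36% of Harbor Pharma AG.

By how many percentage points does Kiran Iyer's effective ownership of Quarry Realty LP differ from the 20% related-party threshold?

Chain via Harbor Pharma AG (R2): 36% × 29% = 10.44% of Quarry Realty LP.
Chain via Silverbay Partners LP (R2): 10% × 23% = 2.3% of Quarry Realty LP.
Chain via Pinebrook Textiles S.p.A. (R2): 8% × 18% = 1.44% of Quarry Realty LP.
Direct interest in Quarry Realty LP: 26%.
Aggregating (R1): 10.44% + 2.3% + 1.44% + 26% = 40.18%.
40.18% exceeds the 20% threshold by 20.18 percentage points.

20.18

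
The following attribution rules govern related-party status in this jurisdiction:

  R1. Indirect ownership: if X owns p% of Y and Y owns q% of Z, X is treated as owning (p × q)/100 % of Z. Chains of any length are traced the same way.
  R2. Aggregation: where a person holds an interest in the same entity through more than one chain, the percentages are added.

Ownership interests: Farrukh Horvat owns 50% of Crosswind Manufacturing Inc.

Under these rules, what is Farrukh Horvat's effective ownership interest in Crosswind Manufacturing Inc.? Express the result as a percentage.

Direct interest in Crosswind Manufacturing Inc: 50%.

50%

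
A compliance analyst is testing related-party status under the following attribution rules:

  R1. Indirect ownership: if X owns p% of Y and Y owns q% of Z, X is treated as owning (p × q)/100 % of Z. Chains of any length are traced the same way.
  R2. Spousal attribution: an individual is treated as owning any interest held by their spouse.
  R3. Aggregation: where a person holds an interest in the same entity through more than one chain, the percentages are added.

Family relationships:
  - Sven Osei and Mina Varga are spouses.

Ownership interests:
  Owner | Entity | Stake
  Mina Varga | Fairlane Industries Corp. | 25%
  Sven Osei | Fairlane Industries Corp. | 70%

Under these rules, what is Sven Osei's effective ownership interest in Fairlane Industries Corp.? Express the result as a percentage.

95%

By spousal attribution (R2), Sven Osei is treated as also owning Mina Varga's interest in Fairlane Industries Corp, giving 70% + 25% = 95%.
Direct interest in Fairlane Industries Corp: 95%.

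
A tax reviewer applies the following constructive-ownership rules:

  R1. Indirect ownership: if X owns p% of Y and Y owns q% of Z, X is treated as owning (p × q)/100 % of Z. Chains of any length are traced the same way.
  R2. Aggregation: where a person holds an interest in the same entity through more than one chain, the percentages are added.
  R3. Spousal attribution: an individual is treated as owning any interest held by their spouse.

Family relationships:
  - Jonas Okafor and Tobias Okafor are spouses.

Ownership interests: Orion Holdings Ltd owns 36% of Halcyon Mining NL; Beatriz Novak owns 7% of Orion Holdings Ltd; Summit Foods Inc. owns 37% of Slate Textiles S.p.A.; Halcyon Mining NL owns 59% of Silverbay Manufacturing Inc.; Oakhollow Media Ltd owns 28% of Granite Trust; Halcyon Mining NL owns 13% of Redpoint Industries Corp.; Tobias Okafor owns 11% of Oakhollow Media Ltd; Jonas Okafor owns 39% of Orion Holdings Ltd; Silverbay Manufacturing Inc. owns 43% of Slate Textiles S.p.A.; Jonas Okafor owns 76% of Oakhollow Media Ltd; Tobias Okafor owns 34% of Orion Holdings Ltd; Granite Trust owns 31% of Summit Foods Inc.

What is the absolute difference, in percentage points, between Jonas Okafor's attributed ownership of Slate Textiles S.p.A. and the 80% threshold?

By spousal attribution (R3), Jonas Okafor is treated as also owning Tobias Okafor's interest in Oakhollow Media Ltd, giving 76% + 11% = 87%.
By spousal attribution (R3), Jonas Okafor is treated as also owning Tobias Okafor's interest in Orion Holdings Ltd, giving 39% + 34% = 73%.
Chain via Oakhollow Media Ltd → Granite Trust → Summit Foods Inc. (R1): 87% × 28% × 31% × 37% = 2.794092% of Slate Textiles S.p.A.
Chain via Orion Holdings Ltd → Halcyon Mining NL → Silverbay Manufacturing Inc. (R1): 73% × 36% × 59% × 43% = 6.667236% of Slate Textiles S.p.A.
Aggregating (R2): 2.794092% + 6.667236% = 9.461328%.
9.461328% falls short of the 80% threshold by 70.538672 percentage points.

70.538672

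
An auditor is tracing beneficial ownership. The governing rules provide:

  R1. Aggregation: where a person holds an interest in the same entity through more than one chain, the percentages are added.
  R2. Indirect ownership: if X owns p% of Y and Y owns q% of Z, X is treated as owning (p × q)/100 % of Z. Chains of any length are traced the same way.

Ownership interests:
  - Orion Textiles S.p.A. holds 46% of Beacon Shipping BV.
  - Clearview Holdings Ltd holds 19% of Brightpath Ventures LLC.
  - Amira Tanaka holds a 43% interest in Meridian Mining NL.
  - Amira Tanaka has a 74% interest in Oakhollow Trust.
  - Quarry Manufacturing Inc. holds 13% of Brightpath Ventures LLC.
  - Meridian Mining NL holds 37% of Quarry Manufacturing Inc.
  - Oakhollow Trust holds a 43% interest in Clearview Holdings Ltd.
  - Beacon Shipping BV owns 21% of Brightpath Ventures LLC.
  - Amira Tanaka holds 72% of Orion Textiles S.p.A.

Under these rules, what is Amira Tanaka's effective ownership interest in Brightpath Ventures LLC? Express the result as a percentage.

15.0693%

Chain via Oakhollow Trust → Clearview Holdings Ltd (R2): 74% × 43% × 19% = 6.0458% of Brightpath Ventures LLC.
Chain via Orion Textiles S.p.A. → Beacon Shipping BV (R2): 72% × 46% × 21% = 6.9552% of Brightpath Ventures LLC.
Chain via Meridian Mining NL → Quarry Manufacturing Inc. (R2): 43% × 37% × 13% = 2.0683% of Brightpath Ventures LLC.
Aggregating (R1): 6.0458% + 6.9552% + 2.0683% = 15.0693%.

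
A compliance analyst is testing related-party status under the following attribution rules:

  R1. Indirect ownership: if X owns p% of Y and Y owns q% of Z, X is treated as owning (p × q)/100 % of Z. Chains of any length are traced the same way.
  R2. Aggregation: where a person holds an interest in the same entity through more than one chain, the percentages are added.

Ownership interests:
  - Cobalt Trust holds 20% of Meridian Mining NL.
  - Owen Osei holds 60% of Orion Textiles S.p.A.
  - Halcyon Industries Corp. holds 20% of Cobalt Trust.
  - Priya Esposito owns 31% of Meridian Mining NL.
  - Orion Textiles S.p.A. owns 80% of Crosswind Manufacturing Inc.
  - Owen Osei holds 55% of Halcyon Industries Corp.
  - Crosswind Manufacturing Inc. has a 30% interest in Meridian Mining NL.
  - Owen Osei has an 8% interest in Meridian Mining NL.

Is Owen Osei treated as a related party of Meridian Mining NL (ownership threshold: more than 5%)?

Chain via Orion Textiles S.p.A. → Crosswind Manufacturing Inc. (R1): 60% × 80% × 30% = 14.4% of Meridian Mining NL.
Chain via Halcyon Industries Corp. → Cobalt Trust (R1): 55% × 20% × 20% = 2.2% of Meridian Mining NL.
Direct interest in Meridian Mining NL: 8%.
Aggregating (R2): 14.4% + 2.2% + 8% = 24.6%.
24.6% exceeds the 5% threshold, so Owen is a related party to Meridian Mining NL.

Yes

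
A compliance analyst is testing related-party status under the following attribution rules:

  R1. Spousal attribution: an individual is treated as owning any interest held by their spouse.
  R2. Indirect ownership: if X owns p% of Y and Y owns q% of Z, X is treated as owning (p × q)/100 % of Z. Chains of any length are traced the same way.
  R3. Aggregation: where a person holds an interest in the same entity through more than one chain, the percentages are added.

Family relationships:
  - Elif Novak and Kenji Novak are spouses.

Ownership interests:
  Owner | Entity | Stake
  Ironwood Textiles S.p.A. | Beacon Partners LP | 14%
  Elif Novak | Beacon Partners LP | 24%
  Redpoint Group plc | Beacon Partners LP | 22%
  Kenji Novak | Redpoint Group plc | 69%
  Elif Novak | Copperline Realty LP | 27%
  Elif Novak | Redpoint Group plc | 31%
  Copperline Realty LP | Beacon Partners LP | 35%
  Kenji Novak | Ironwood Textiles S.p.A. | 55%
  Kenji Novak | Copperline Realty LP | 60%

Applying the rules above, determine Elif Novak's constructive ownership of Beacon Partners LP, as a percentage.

By spousal attribution (R1), Elif Novak is treated as also owning Kenji Novak's interest in Redpoint Group plc, giving 31% + 69% = 100%.
By spousal attribution (R1), Elif Novak is treated as also owning Kenji Novak's interest in Copperline Realty LP, giving 27% + 60% = 87%.
By spousal attribution (R1), Elif Novak is treated as owning Kenji Novak's 55% interest in Ironwood Textiles S.p.A.
Chain via Redpoint Group plc (R2): 100% × 22% = 22% of Beacon Partners LP.
Chain via Copperline Realty LP (R2): 87% × 35% = 30.45% of Beacon Partners LP.
Direct interest in Beacon Partners LP: 24%.
Chain via Ironwood Textiles S.p.A. (R2): 55% × 14% = 7.7% of Beacon Partners LP.
Aggregating (R3): 22% + 30.45% + 24% + 7.7% = 84.15%.

84.15%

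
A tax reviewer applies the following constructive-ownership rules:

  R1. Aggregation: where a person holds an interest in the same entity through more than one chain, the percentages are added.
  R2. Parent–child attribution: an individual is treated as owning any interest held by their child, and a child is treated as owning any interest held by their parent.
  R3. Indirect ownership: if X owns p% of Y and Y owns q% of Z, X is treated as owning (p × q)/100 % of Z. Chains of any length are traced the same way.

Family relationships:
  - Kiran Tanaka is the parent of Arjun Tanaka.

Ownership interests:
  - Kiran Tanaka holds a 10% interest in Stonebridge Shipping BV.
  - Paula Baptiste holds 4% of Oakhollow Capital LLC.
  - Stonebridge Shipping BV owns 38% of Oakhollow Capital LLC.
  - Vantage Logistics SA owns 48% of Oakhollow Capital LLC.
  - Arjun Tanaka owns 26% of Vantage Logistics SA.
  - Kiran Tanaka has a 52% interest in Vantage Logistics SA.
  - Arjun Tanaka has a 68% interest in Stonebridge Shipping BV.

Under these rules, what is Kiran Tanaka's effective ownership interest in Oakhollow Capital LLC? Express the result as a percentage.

67.08%

By parent–child attribution (R2), Kiran Tanaka is treated as also owning Arjun Tanaka's interest in Vantage Logistics SA, giving 52% + 26% = 78%.
By parent–child attribution (R2), Kiran Tanaka is treated as also owning Arjun Tanaka's interest in Stonebridge Shipping BV, giving 10% + 68% = 78%.
Chain via Vantage Logistics SA (R3): 78% × 48% = 37.44% of Oakhollow Capital LLC.
Chain via Stonebridge Shipping BV (R3): 78% × 38% = 29.64% of Oakhollow Capital LLC.
Aggregating (R1): 37.44% + 29.64% = 67.08%.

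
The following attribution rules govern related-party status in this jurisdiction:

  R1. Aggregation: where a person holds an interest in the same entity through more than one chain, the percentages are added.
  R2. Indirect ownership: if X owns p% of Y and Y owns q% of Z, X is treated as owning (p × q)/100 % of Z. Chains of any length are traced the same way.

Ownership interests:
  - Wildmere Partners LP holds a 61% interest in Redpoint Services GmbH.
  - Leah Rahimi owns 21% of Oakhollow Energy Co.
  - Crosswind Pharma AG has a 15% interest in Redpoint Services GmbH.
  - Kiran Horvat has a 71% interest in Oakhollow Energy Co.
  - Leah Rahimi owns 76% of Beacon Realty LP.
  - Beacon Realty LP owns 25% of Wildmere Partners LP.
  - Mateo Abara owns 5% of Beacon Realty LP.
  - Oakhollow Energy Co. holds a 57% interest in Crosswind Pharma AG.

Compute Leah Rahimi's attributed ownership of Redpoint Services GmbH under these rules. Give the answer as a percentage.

Chain via Beacon Realty LP → Wildmere Partners LP (R2): 76% × 25% × 61% = 11.59% of Redpoint Services GmbH.
Chain via Oakhollow Energy Co. → Crosswind Pharma AG (R2): 21% × 57% × 15% = 1.7955% of Redpoint Services GmbH.
Aggregating (R1): 11.59% + 1.7955% = 13.3855%.

13.3855%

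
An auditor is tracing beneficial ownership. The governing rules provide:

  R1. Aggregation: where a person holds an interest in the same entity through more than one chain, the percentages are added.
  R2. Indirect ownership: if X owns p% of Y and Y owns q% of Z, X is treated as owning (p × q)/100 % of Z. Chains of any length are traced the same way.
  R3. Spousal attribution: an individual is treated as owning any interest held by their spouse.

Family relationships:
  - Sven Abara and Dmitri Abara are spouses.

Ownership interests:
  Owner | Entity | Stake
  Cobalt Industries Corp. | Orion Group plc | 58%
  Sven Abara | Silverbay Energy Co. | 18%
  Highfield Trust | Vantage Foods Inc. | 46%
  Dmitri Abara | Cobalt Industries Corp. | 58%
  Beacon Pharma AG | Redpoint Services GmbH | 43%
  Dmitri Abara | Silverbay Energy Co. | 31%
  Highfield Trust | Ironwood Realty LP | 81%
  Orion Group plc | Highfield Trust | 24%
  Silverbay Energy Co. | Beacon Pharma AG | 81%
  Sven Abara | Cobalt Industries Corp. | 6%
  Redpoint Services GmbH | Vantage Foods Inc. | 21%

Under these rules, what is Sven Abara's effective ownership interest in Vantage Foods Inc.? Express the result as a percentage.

By spousal attribution (R3), Sven Abara is treated as also owning Dmitri Abara's interest in Silverbay Energy Co, giving 18% + 31% = 49%.
By spousal attribution (R3), Sven Abara is treated as also owning Dmitri Abara's interest in Cobalt Industries Corp, giving 6% + 58% = 64%.
Chain via Silverbay Energy Co. → Beacon Pharma AG → Redpoint Services GmbH (R2): 49% × 81% × 43% × 21% = 3.584007% of Vantage Foods Inc.
Chain via Cobalt Industries Corp. → Orion Group plc → Highfield Trust (R2): 64% × 58% × 24% × 46% = 4.098048% of Vantage Foods Inc.
Aggregating (R1): 3.584007% + 4.098048% = 7.682055%.

7.682055%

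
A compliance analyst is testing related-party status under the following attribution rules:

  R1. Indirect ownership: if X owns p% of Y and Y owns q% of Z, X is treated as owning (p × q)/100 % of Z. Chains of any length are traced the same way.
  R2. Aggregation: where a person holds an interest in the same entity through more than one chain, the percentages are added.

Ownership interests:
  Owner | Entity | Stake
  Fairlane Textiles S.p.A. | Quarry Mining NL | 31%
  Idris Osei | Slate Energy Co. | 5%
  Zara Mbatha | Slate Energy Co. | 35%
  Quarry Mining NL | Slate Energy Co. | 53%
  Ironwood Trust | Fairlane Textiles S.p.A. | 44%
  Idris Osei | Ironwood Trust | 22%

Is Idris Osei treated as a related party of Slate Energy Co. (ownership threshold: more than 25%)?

Chain via Ironwood Trust → Fairlane Textiles S.p.A. → Quarry Mining NL (R1): 22% × 44% × 31% × 53% = 1.590424% of Slate Energy Co.
Direct interest in Slate Energy Co: 5%.
Aggregating (R2): 1.590424% + 5% = 6.590424%.
6.590424% does not exceed the 25% threshold, so Idris is not a related party to Slate Energy Co.

No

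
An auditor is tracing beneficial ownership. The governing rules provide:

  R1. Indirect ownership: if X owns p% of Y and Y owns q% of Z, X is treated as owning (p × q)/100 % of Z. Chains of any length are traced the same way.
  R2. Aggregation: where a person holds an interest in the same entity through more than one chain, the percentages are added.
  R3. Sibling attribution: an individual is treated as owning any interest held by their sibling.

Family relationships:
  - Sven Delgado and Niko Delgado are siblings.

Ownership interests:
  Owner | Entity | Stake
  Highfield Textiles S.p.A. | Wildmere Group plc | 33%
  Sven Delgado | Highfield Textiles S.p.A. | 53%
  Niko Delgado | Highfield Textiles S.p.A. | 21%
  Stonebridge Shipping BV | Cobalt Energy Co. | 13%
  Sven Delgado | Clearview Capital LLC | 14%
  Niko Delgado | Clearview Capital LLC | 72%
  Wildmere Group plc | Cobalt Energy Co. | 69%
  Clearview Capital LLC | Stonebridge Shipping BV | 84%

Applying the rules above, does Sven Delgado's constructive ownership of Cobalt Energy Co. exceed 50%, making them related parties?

No

By sibling attribution (R3), Sven Delgado is treated as also owning Niko Delgado's interest in Clearview Capital LLC, giving 14% + 72% = 86%.
By sibling attribution (R3), Sven Delgado is treated as also owning Niko Delgado's interest in Highfield Textiles S.p.A, giving 53% + 21% = 74%.
Chain via Clearview Capital LLC → Stonebridge Shipping BV (R1): 86% × 84% × 13% = 9.3912% of Cobalt Energy Co.
Chain via Highfield Textiles S.p.A. → Wildmere Group plc (R1): 74% × 33% × 69% = 16.8498% of Cobalt Energy Co.
Aggregating (R2): 9.3912% + 16.8498% = 26.241%.
26.241% does not exceed the 50% threshold, so Sven is not a related party to Cobalt Energy Co.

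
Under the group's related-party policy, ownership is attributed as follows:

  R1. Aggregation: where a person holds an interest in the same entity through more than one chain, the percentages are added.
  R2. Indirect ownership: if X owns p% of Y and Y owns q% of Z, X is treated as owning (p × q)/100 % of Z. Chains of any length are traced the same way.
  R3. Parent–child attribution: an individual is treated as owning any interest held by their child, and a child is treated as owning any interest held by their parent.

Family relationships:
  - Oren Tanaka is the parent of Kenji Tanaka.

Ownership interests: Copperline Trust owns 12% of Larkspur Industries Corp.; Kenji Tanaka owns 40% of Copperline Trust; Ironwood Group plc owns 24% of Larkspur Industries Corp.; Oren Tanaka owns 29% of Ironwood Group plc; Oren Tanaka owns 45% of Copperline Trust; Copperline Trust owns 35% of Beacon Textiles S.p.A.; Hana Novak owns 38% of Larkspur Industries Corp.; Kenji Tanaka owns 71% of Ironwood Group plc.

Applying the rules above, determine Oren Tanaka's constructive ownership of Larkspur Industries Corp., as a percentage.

By parent–child attribution (R3), Oren Tanaka is treated as also owning Kenji Tanaka's interest in Ironwood Group plc, giving 29% + 71% = 100%.
By parent–child attribution (R3), Oren Tanaka is treated as also owning Kenji Tanaka's interest in Copperline Trust, giving 45% + 40% = 85%.
Chain via Ironwood Group plc (R2): 100% × 24% = 24% of Larkspur Industries Corp.
Chain via Copperline Trust (R2): 85% × 12% = 10.2% of Larkspur Industries Corp.
Aggregating (R1): 24% + 10.2% = 34.2%.

34.2%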